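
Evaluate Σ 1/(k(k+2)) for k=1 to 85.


1/(k(k+2)) = (1/2)·(1/k - 1/(k+2)) (partial fractions)
Telescoping: Σ = (1/2)·(1 + 1/2 - 1/86 - 1/87) = 5525/7482

Sum = 5525/7482


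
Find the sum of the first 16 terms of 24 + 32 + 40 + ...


aₙ = 24 + (16-1)×8 = 144
Sₙ = n(a₁+aₙ)/2 = 16×(24+144)/2
= 16×168/2 = 1344

S_16 = 1344


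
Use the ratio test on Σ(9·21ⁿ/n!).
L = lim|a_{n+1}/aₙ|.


aₙ = 9·21^n/n!
a_{n+1}/aₙ = 21^(n+1)/(n+1)! × n!/21^n  (constant 9 cancels)
= 21/(n+1)
L = lim(n→∞) 21/(n+1) = 0
L < 1 → series CONVERGES

Converges (ratio test: L = 0 < 1)


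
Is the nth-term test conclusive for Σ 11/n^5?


lim(n→∞) 11/n^5 = 0
lim aₙ = 0 → nth-term test is INCONCLUSIVE
(Need other tests; this is actually a convergent p-series with p=5 > 1)

Inconclusive (lim aₙ = 0; need another test)


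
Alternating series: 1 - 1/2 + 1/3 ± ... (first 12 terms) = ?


S = 1 - 1/2 + 1/3 - 1/4 + 1/5 - 1/6 + 1/7 - 1/8 ± ...
= 0.6532
(Full series converges to +ln(2) ≈ +0.6931)

S_12 = 0.6532


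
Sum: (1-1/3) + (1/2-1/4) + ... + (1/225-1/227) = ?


Telescoping with gap 2: two head and two tail terms survive.
= (1 + 1/2) - (1/226 + 1/227)
= 3/2 - 1/226 - 1/227 = 38250/25651

Sum = 38250/25651


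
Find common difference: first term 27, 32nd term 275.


d = (aₙ - a₁)/(n-1)
= (275 - 27)/(32-1)
= 248/31 = 8

d = 8


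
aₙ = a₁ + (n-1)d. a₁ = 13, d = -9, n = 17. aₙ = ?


aₙ = a₁ + (n-1)d
= 13 + (17-1)×-9
= 13 - 144
= -131

a_17 = -131


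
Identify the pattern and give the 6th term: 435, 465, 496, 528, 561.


Pattern: triangular numbers: n(n+1)/2
Terms: 435, 465, 496, 528, 561
Next term = 595

Next term = 595


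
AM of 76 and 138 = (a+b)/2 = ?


AM = (76 + 138)/2 = 214/2 = 107

AM = 107


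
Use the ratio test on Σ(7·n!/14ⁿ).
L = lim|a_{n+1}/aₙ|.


aₙ = 7·n!/14^n
a_{n+1}/aₙ = (n+1)!/14^(n+1) × 14^n/n!  (constant 7 cancels)
= (n+1)/14
L = lim(n→∞) (n+1)/14 = ∞
L > 1 → series DIVERGES

Diverges (ratio test: L = ∞ > 1)


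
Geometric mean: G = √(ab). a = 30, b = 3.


GM = √(30×3) = √90 = 9.4868

GM = 9.4868


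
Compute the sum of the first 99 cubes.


n(n+1)/2 = 99×100/2 = 4950
Σk³ = 4950² = 24502500

Σk³ = 24502500


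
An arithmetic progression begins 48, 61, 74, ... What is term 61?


aₙ = a₁ + (n-1)d
= 48 + (61-1)×13
= 48 + 780
= 828

a_61 = 828


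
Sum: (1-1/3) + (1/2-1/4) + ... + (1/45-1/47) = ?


Telescoping with gap 2: two head and two tail terms survive.
= (1 + 1/2) - (1/46 + 1/47)
= 3/2 - 1/46 - 1/47 = 1575/1081

Sum = 1575/1081


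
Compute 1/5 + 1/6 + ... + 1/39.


Σₖ₌5^39 1/k = 1/5 + 1/6 + 1/7 + ... + 1/39
= 1054116518590033/485721041551200
≈ 2.1702

Sum = 1054116518590033/485721041551200 ≈ 2.1702


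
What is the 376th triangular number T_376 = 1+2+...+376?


n(n+1)/2 = 376×377/2 = 141752/2 = 70876

Σk = 70876


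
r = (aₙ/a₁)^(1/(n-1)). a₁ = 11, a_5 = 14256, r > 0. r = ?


r^(n-1) = aₙ/a₁
r^4 = 14256/11 = 1296
r = 1296^(1/4)
= ±6; taking r > 0 gives r = 6

r = 6


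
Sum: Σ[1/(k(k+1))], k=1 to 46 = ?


1/(k(k+1)) = 1/k - 1/(k+1) (partial fractions)
Telescoping: Σ = 1 - 1/47 = 46/47

Sum = 46/47


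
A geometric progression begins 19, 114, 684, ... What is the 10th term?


aₙ = a₁·r^(n-1)
= 19×6^9
= 19×10077696
= 191476224

a_10 = 191476224


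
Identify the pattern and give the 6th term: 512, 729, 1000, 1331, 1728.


Pattern: perfect cubes: n³
Terms: 512, 729, 1000, 1331, 1728
Next term = 2197

Next term = 2197


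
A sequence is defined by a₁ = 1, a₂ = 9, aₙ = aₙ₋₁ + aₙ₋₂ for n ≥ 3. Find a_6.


Computing iteratively: 1, 9, 10, 19, 29, 48
a_6 = 48

a_6 = 48


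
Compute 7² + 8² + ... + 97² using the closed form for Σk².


Σₖ₌7^97 k² = Σₖ₌₁^97 k² − Σₖ₌₁^6 k²
= 97·98·195/6 − 6·7·13/6
= 308945 − 91 = 308854

Σk² = 308854


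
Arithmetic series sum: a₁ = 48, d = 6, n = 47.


aₙ = 48 + (47-1)×6 = 324
Sₙ = n(a₁+aₙ)/2 = 47×(48+324)/2
= 47×372/2 = 8742

S_47 = 8742


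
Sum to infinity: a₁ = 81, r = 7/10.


S∞ = a₁/(1-r) = 81/(1 - 7/10)
= 81/(3/10)
= 270

S∞ = 270


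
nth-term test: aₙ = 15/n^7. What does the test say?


lim(n→∞) 15/n^7 = 0
lim aₙ = 0 → nth-term test is INCONCLUSIVE
(Need other tests; this is actually a convergent p-series with p=7 > 1)

Inconclusive (lim aₙ = 0; need another test)


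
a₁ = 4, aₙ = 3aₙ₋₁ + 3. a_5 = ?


Computing step by step:
a_1 = 4
a_2 = 15
a_3 = 48
a_4 = 147
a_5 = 444


a_5 = 444


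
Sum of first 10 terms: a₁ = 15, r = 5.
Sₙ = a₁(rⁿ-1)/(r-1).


Sₙ = 15×(5^10 - 1)/(5 - 1)
= 15×(9765625 - 1)/4
= 15×9765624/4
= 36621090

S_10 = 36621090


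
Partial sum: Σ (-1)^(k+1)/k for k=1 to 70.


S = 1 - 1/2 + 1/3 - 1/4 + 1/5 - 1/6 + 1/7 - 1/8 ± ...
= 0.6861
(Full series converges to +ln(2) ≈ +0.6931)

S_70 = 0.6861


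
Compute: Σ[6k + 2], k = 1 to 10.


Σ(6k+2) = 6·Σk + 2·n
= 6·55 + 2·10
= 330 + 20 = 350

Σ = 350


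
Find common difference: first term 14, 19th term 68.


d = (aₙ - a₁)/(n-1)
= (68 - 14)/(19-1)
= 54/18 = 3

d = 3


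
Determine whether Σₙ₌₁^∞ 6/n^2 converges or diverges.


p-series test: Σ c/n^p converges if p > 1, diverges if p ≤ 1 (constant c > 0 doesn't affect convergence).
p = 2
2 > 1 → CONVERGES

Converges (p = 2 > 1)


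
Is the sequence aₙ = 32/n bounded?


a₁ = 32, a₂ = 32/2, a₃ = 32/3, ...
0 < aₙ ≤ 32 for all n ≥ 1
Lower bound: 0, Upper bound: 32
The sequence IS bounded

Bounded (0 < aₙ ≤ 32)


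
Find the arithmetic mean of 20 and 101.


AM = (20 + 101)/2 = 121/2 = 60.5

AM = 60.5


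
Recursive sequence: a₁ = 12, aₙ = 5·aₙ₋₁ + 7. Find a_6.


Computing step by step:
a_1 = 12
a_2 = 67
a_3 = 342
a_4 = 1717
a_5 = 8592
a_6 = 42967


a_6 = 42967


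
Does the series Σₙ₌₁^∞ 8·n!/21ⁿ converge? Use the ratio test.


aₙ = 8·n!/21^n
a_{n+1}/aₙ = (n+1)!/21^(n+1) × 21^n/n!  (constant 8 cancels)
= (n+1)/21
L = lim(n→∞) (n+1)/21 = ∞
L > 1 → series DIVERGES

Diverges (ratio test: L = ∞ > 1)


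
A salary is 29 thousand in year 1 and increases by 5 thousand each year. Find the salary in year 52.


aₙ = a₁ + (n-1)d
= 29 + (52-1)×5
= 29 + 255
= 284

a_52 = 284


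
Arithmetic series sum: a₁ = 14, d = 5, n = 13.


aₙ = 14 + (13-1)×5 = 74
Sₙ = n(a₁+aₙ)/2 = 13×(14+74)/2
= 13×88/2 = 572

S_13 = 572


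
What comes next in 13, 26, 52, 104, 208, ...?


Pattern: geometric (r=2)
Terms: 13, 26, 52, 104, 208
Next term = 416

Next term = 416


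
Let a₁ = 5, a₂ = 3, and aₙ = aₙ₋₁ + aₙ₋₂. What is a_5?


Computing iteratively: 5, 3, 8, 11, 19
a_5 = 19

a_5 = 19


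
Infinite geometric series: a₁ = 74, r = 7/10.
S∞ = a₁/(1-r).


S∞ = a₁/(1-r) = 74/(1 - 7/10)
= 74/(3/10)
= 740/3

S∞ = 740/3


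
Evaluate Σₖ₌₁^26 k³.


n(n+1)/2 = 26×27/2 = 351
Σk³ = 351² = 123201

Σk³ = 123201


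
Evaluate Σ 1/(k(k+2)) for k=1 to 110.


1/(k(k+2)) = (1/2)·(1/k - 1/(k+2)) (partial fractions)
Telescoping: Σ = (1/2)·(1 + 1/2 - 1/111 - 1/112) = 18425/24864

Sum = 18425/24864


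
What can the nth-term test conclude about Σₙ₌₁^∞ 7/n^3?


lim(n→∞) 7/n^3 = 0
lim aₙ = 0 → nth-term test is INCONCLUSIVE
(Need other tests; this is actually a convergent p-series with p=3 > 1)

Inconclusive (lim aₙ = 0; need another test)


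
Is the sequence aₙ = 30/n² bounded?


a₁ = 30, a₂ = 30/4, a₃ = 30/9, ...
0 < aₙ ≤ 30 for all n ≥ 1
The sequence IS bounded

Bounded (0 < aₙ ≤ 30)


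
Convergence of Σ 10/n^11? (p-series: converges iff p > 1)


p-series test: Σ c/n^p converges if p > 1, diverges if p ≤ 1 (constant c > 0 doesn't affect convergence).
p = 11
11 > 1 → CONVERGES

Converges (p = 11 > 1)


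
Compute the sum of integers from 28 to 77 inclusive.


Σₖ₌28^77 k = Σₖ₌₁^77 k − Σₖ₌₁^27 k
= 77·78/2 − 27·28/2
= 3003 − 378 = 2625

Σk = 2625


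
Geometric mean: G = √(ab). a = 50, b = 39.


GM = √(50×39) = √1950 = 44.1588

GM = 44.1588


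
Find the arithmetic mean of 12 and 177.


AM = (12 + 177)/2 = 189/2 = 94.5

AM = 94.5


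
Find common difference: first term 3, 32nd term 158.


d = (aₙ - a₁)/(n-1)
= (158 - 3)/(32-1)
= 155/31 = 5

d = 5


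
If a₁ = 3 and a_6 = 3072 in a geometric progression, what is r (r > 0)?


r^(n-1) = aₙ/a₁
r^5 = 3072/3 = 1024
r = 1024^(1/5)
= 4

r = 4


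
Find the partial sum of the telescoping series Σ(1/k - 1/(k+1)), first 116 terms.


Telescoping: adjacent terms cancel.
= 1/1 - 1/117
= 1 - 1/117 = 116/117

Sum = 116/117


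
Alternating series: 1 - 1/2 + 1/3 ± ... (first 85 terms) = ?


S = 1 - 1/2 + 1/3 - 1/4 + 1/5 - 1/6 + 1/7 - 1/8 ± ...
= 0.699
(Full series converges to +ln(2) ≈ +0.6931)

S_85 = 0.699


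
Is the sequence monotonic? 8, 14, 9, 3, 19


Differences: 6, -5, -6, 16
Difference at position 1 is +6 (> 0) but position 2 is -5 (< 0) — sequence both rises and falls
→ NOT monotonic

Not monotonic


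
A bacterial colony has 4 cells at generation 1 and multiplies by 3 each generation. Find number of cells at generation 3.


aₙ = a₁·r^(n-1)
= 4×3^2
= 4×9
= 36

a_3 = 36


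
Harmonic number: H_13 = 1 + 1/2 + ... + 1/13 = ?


H_13 = 1/1 + 1/2 + 1/3 + ... + 1/13
= 1145993/360360
≈ 3.1801

H_13 = 1145993/360360 ≈ 3.1801


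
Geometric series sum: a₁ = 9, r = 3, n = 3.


Sₙ = 9×(3^3 - 1)/(3 - 1)
= 9×(27 - 1)/2
= 9×26/2
= 117

S_3 = 117


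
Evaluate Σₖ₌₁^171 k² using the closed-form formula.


n = 171
n(n+1)(2n+1)/6 = 171×172×343/6
= 10088316/6 = 1681386

Σk² = 1681386


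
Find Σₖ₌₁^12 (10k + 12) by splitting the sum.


Σ(10k+12) = 10·Σk + 12·n
= 10·78 + 12·12
= 780 + 144 = 924

Σ = 924


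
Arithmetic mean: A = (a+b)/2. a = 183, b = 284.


AM = (183 + 284)/2 = 467/2 = 233.5

AM = 233.5


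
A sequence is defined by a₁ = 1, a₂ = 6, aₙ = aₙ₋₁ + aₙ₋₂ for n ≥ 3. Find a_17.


Computing iteratively: 1, 6, 7, 13, 20, 33, 53, 86, 139, 225, 364, 589, ...
a_17 = 6532

a_17 = 6532


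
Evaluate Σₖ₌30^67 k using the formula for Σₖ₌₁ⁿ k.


Σₖ₌30^67 k = Σₖ₌₁^67 k − Σₖ₌₁^29 k
= 67·68/2 − 29·30/2
= 2278 − 435 = 1843

Σk = 1843


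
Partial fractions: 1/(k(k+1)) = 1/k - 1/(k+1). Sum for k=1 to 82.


1/(k(k+1)) = 1/k - 1/(k+1) (partial fractions)
Telescoping: Σ = 1 - 1/83 = 82/83

Sum = 82/83


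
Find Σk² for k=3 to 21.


Σₖ₌3^21 k² = Σₖ₌₁^21 k² − Σₖ₌₁^2 k²
= 21·22·43/6 − 2·3·5/6
= 3311 − 5 = 3306

Σk² = 3306


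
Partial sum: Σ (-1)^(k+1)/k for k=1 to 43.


S = 1 - 1/2 + 1/3 - 1/4 + 1/5 - 1/6 + 1/7 - 1/8 ± ...
= 0.7046
(Full series converges to +ln(2) ≈ +0.6931)

S_43 = 0.7046


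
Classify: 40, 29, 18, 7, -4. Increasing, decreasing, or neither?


Differences: -11, -11, -11, -11
All differences < 0 → strictly DECREASING

Monotonically decreasing


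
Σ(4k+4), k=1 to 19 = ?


Σ(4k+4) = 4·Σk + 4·n
= 4·190 + 4·19
= 760 + 76 = 836

Σ = 836


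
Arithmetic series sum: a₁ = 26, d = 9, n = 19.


aₙ = 26 + (19-1)×9 = 188
Sₙ = n(a₁+aₙ)/2 = 19×(26+188)/2
= 19×214/2 = 2033

S_19 = 2033


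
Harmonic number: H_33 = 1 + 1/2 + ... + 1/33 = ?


H_33 = 1/1 + 1/2 + 1/3 + ... + 1/33
= 53676090078349/13127595717600
≈ 4.0888

H_33 = 53676090078349/13127595717600 ≈ 4.0888


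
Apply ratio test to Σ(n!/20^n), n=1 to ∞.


aₙ = n!/20^n
a_{n+1}/aₙ = (n+1)!/20^(n+1) × 20^n/n!
= (n+1)/20
L = lim(n→∞) (n+1)/20 = ∞
L > 1 → series DIVERGES

Diverges (ratio test: L = ∞ > 1)


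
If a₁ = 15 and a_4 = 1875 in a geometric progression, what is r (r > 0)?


r^(n-1) = aₙ/a₁
r^3 = 1875/15 = 125
r = 125^(1/3)
= 5

r = 5


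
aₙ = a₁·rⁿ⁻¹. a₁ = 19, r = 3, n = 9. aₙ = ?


aₙ = a₁·r^(n-1)
= 19×3^8
= 19×6561
= 124659

a_9 = 124659


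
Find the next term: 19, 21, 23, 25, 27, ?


Pattern: arithmetic (d=2)
Terms: 19, 21, 23, 25, 27
Next term = 29

Next term = 29


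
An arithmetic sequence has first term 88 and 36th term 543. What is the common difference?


d = (aₙ - a₁)/(n-1)
= (543 - 88)/(36-1)
= 455/35 = 13

d = 13


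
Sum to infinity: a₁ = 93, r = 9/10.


S∞ = a₁/(1-r) = 93/(1 - 9/10)
= 93/(1/10)
= 930

S∞ = 930


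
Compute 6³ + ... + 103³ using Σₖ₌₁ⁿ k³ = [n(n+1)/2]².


Σₖ₌6^103 k³ = [103·104/2]² − [5·6/2]²
= 28686736 − 225 = 28686511

Σk³ = 28686511


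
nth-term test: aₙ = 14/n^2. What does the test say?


lim(n→∞) 14/n^2 = 0
lim aₙ = 0 → nth-term test is INCONCLUSIVE
(Need other tests; this is actually a convergent p-series with p=2 > 1)

Inconclusive (lim aₙ = 0; need another test)


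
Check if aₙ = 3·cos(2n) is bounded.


For all n, -1 ≤ cos(2n) ≤ 1, so -3 ≤ 3·cos(2n) ≤ 3
Lower bound: -3, Upper bound: 3
The sequence IS bounded

Bounded (-3 ≤ aₙ ≤ 3)


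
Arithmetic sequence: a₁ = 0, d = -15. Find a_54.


aₙ = a₁ + (n-1)d
= 0 + (54-1)×-15
= 0 - 795
= -795

a_54 = -795


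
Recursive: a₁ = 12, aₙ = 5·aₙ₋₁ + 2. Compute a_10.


Computing step by step:
a_1 = 12
a_2 = 62
a_3 = 312
a_4 = 1562
a_5 = 7812
a_6 = 39062
a_7 = 195312
a_8 = 976562
a_9 = 4882812
a_10 = 24414062


a_10 = 24414062


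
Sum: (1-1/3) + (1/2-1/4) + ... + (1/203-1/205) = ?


Telescoping with gap 2: two head and two tail terms survive.
= (1 + 1/2) - (1/204 + 1/205)
= 3/2 - 1/204 - 1/205 = 62321/41820

Sum = 62321/41820


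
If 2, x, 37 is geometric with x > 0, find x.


GM = √(2×37) = √74 = 8.6023

GM = 8.6023


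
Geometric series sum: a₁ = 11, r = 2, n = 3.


Sₙ = 11×(2^3 - 1)/(2 - 1)
= 11×(8 - 1)/1
= 11×7/1
= 77

S_3 = 77


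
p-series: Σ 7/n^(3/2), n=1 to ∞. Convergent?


p-series test: Σ c/n^p converges if p > 1, diverges if p ≤ 1 (constant c > 0 doesn't affect convergence).
p = 3/2
3/2 > 1 → CONVERGES

Converges (p = 3/2 > 1)


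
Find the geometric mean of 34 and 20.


GM = √(34×20) = √680 = 26.0768

GM = 26.0768


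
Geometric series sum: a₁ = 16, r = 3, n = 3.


Sₙ = 16×(3^3 - 1)/(3 - 1)
= 16×(27 - 1)/2
= 16×26/2
= 208

S_3 = 208


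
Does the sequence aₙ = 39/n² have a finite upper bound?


a₁ = 39, a₂ = 39/4, a₃ = 39/9, ...
0 < aₙ ≤ 39 for all n ≥ 1
The sequence IS bounded

Bounded (0 < aₙ ≤ 39)


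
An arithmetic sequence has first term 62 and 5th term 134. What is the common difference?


d = (aₙ - a₁)/(n-1)
= (134 - 62)/(5-1)
= 72/4 = 18

d = 18


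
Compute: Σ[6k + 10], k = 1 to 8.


Σ(6k+10) = 6·Σk + 10·n
= 6·36 + 10·8
= 216 + 80 = 296

Σ = 296


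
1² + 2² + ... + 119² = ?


n = 119
n(n+1)(2n+1)/6 = 119×120×239/6
= 3412920/6 = 568820

Σk² = 568820


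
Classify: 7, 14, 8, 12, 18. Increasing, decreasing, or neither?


Differences: 7, -6, 4, 6
Difference at position 1 is +7 (> 0) but position 2 is -6 (< 0) — sequence both rises and falls
→ NOT monotonic

Not monotonic


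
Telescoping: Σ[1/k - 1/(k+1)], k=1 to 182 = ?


Telescoping: adjacent terms cancel.
= 1/1 - 1/183
= 1 - 1/183 = 182/183

Sum = 182/183


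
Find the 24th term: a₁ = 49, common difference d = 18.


aₙ = a₁ + (n-1)d
= 49 + (24-1)×18
= 49 + 414
= 463

a_24 = 463


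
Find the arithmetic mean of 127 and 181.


AM = (127 + 181)/2 = 308/2 = 154

AM = 154


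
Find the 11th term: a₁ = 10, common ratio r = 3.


aₙ = a₁·r^(n-1)
= 10×3^10
= 10×59049
= 590490

a_11 = 590490


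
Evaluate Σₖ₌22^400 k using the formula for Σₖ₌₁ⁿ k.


Σₖ₌22^400 k = Σₖ₌₁^400 k − Σₖ₌₁^21 k
= 400·401/2 − 21·22/2
= 80200 − 231 = 79969

Σk = 79969


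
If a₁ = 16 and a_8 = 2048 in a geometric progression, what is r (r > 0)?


r^(n-1) = aₙ/a₁
r^7 = 2048/16 = 128
r = 128^(1/7)
= 2

r = 2


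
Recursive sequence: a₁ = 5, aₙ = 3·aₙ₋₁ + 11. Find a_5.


Computing step by step:
a_1 = 5
a_2 = 26
a_3 = 89
a_4 = 278
a_5 = 845


a_5 = 845


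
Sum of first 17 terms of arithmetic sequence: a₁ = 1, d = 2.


aₙ = 1 + (17-1)×2 = 33
Sₙ = n(a₁+aₙ)/2 = 17×(1+33)/2
= 17×34/2 = 289

S_17 = 289


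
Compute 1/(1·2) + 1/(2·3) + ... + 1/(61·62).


1/(k(k+1)) = 1/k - 1/(k+1) (partial fractions)
Telescoping: Σ = 1 - 1/62 = 61/62

Sum = 61/62


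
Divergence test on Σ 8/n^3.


lim(n→∞) 8/n^3 = 0
lim aₙ = 0 → nth-term test is INCONCLUSIVE
(Need other tests; this is actually a convergent p-series with p=3 > 1)

Inconclusive (lim aₙ = 0; need another test)


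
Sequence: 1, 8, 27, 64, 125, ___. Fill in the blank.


Pattern: perfect cubes: n³
Terms: 1, 8, 27, 64, 125
Next term = 216

Next term = 216


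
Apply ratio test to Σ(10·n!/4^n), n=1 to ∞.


aₙ = 10·n!/4^n
a_{n+1}/aₙ = (n+1)!/4^(n+1) × 4^n/n!  (constant 10 cancels)
= (n+1)/4
L = lim(n→∞) (n+1)/4 = ∞
L > 1 → series DIVERGES

Diverges (ratio test: L = ∞ > 1)


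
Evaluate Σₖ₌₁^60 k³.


n(n+1)/2 = 60×61/2 = 1830
Σk³ = 1830² = 3348900

Σk³ = 3348900


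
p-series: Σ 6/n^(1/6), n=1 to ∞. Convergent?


p-series test: Σ c/n^p converges if p > 1, diverges if p ≤ 1 (constant c > 0 doesn't affect convergence).
p = 1/6
1/6 ≤ 1 → DIVERGES

Diverges (p = 1/6 ≤ 1)


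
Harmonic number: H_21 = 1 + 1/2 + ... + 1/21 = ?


H_21 = 1/1 + 1/2 + 1/3 + ... + 1/21
= 18858053/5173168
≈ 3.6454

H_21 = 18858053/5173168 ≈ 3.6454


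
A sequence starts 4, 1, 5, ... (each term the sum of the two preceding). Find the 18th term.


Computing iteratively: 4, 1, 5, 6, 11, 17, 28, 45, 73, 118, 191, 309, ...
a_18 = 5545

a_18 = 5545


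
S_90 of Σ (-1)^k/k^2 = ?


S = -1 + 1/4 - 1/9 + 1/16 - 1/25 + 1/36 - 1/49 + 1/64 ± ...
= -0.8224
(Full series converges to -π²/12 ≈ -0.8225)

S_90 = -0.8224


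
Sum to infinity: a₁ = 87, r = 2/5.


S∞ = a₁/(1-r) = 87/(1 - 2/5)
= 87/(3/5)
= 145

S∞ = 145


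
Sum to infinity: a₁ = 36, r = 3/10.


S∞ = a₁/(1-r) = 36/(1 - 3/10)
= 36/(7/10)
= 360/7

S∞ = 360/7


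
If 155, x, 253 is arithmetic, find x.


AM = (155 + 253)/2 = 408/2 = 204

AM = 204


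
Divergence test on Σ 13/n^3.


lim(n→∞) 13/n^3 = 0
lim aₙ = 0 → nth-term test is INCONCLUSIVE
(Need other tests; this is actually a convergent p-series with p=3 > 1)

Inconclusive (lim aₙ = 0; need another test)


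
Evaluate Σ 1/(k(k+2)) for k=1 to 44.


1/(k(k+2)) = (1/2)·(1/k - 1/(k+2)) (partial fractions)
Telescoping: Σ = (1/2)·(1 + 1/2 - 1/45 - 1/46) = 1507/2070

Sum = 1507/2070


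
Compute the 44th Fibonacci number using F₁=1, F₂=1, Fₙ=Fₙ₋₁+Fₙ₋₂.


Fibonacci sequence: 1, 1, 2, 3, 5, 8, 13, 21, 34, 55, 89, ...
F(44) = 701408733

F(44) = 701408733


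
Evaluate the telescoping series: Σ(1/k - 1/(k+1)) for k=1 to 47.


Telescoping: adjacent terms cancel.
= 1/1 - 1/48
= 1 - 1/48 = 47/48

Sum = 47/48


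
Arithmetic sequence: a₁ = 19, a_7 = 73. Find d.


d = (aₙ - a₁)/(n-1)
= (73 - 19)/(7-1)
= 54/6 = 9

d = 9


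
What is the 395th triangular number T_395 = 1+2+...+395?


n(n+1)/2 = 395×396/2 = 156420/2 = 78210

Σk = 78210


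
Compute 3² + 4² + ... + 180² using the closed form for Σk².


Σₖ₌3^180 k² = Σₖ₌₁^180 k² − Σₖ₌₁^2 k²
= 180·181·361/6 − 2·3·5/6
= 1960230 − 5 = 1960225

Σk² = 1960225


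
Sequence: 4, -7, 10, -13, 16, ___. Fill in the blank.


Pattern: alternating sign, magnitude arithmetic (d=3)
Terms: 4, -7, 10, -13, 16
Next term = -19

Next term = -19


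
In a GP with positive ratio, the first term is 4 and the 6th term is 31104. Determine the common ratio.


r^(n-1) = aₙ/a₁
r^5 = 31104/4 = 7776
r = 7776^(1/5)
= 6

r = 6


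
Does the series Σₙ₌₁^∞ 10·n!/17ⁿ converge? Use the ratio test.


aₙ = 10·n!/17^n
a_{n+1}/aₙ = (n+1)!/17^(n+1) × 17^n/n!  (constant 10 cancels)
= (n+1)/17
L = lim(n→∞) (n+1)/17 = ∞
L > 1 → series DIVERGES

Diverges (ratio test: L = ∞ > 1)


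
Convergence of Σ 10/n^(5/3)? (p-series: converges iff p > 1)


p-series test: Σ c/n^p converges if p > 1, diverges if p ≤ 1 (constant c > 0 doesn't affect convergence).
p = 5/3
5/3 > 1 → CONVERGES

Converges (p = 5/3 > 1)


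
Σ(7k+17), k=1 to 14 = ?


Σ(7k+17) = 7·Σk + 17·n
= 7·105 + 17·14
= 735 + 238 = 973

Σ = 973


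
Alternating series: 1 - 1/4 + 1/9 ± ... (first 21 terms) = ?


S = 1 - 1/4 + 1/9 - 1/16 + 1/25 - 1/36 + 1/49 - 1/64 ± ...
= 0.8235
(Full series converges to +π²/12 ≈ +0.8225)

S_21 = 0.8235


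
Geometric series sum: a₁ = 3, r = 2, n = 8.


Sₙ = 3×(2^8 - 1)/(2 - 1)
= 3×(256 - 1)/1
= 3×255/1
= 765

S_8 = 765


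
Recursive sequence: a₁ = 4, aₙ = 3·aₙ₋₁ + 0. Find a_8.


Computing step by step:
a_1 = 4
a_2 = 12
a_3 = 36
a_4 = 108
a_5 = 324
a_6 = 972
a_7 = 2916
a_8 = 8748


a_8 = 8748


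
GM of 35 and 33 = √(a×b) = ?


GM = √(35×33) = √1155 = 33.9853

GM = 33.9853


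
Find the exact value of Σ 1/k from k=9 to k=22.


Σₖ₌9^22 1/k = 1/9 + 1/10 + 1/11 + ... + 1/22
= 25166327/25865840
≈ 0.973

Sum = 25166327/25865840 ≈ 0.973


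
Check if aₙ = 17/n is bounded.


a₁ = 17, a₂ = 17/2, a₃ = 17/3, ...
0 < aₙ ≤ 17 for all n ≥ 1
Lower bound: 0, Upper bound: 17
The sequence IS bounded

Bounded (0 < aₙ ≤ 17)


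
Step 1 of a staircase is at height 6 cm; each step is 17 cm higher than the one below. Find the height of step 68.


aₙ = a₁ + (n-1)d
= 6 + (68-1)×17
= 6 + 1139
= 1145

a_68 = 1145


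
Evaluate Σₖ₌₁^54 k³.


n(n+1)/2 = 54×55/2 = 1485
Σk³ = 1485² = 2205225

Σk³ = 2205225


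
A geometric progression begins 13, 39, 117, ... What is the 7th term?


aₙ = a₁·r^(n-1)
= 13×3^6
= 13×729
= 9477

a_7 = 9477


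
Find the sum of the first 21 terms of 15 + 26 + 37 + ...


aₙ = 15 + (21-1)×11 = 235
Sₙ = n(a₁+aₙ)/2 = 21×(15+235)/2
= 21×250/2 = 2625

S_21 = 2625


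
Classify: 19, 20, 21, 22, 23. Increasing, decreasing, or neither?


Differences: 1, 1, 1, 1
All differences > 0 → strictly INCREASING

Monotonically increasing


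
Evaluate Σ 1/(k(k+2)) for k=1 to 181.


1/(k(k+2)) = (1/2)·(1/k - 1/(k+2)) (partial fractions)
Telescoping: Σ = (1/2)·(1 + 1/2 - 1/182 - 1/183) = 24797/33306

Sum = 24797/33306


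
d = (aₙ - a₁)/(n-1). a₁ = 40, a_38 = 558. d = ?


d = (aₙ - a₁)/(n-1)
= (558 - 40)/(38-1)
= 518/37 = 14

d = 14


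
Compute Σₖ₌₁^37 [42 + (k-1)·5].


aₙ = 42 + (37-1)×5 = 222
Sₙ = n(a₁+aₙ)/2 = 37×(42+222)/2
= 37×264/2 = 4884

S_37 = 4884


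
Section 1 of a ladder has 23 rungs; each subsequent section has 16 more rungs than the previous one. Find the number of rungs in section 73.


aₙ = a₁ + (n-1)d
= 23 + (73-1)×16
= 23 + 1152
= 1175

a_73 = 1175


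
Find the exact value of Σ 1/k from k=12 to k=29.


Σₖ₌12^29 1/k = 1/12 + 1/13 + 1/14 + ... + 1/29
= 2193481706497/2329089562800
≈ 0.9418

Sum = 2193481706497/2329089562800 ≈ 0.9418


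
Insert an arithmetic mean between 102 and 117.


AM = (102 + 117)/2 = 219/2 = 109.5

AM = 109.5


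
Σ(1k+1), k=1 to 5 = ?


Σ(1k+1) = 1·Σk + 1·n
= 1·15 + 1·5
= 15 + 5 = 20

Σ = 20


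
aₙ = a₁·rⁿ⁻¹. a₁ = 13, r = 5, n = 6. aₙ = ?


aₙ = a₁·r^(n-1)
= 13×5^5
= 13×3125
= 40625

a_6 = 40625


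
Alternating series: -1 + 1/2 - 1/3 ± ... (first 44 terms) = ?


S = -1 + 1/2 - 1/3 + 1/4 - 1/5 + 1/6 - 1/7 + 1/8 ± ...
= -0.6819
(Full series converges to -ln(2) ≈ -0.6931)

S_44 = -0.6819


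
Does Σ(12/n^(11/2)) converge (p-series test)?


p-series test: Σ c/n^p converges if p > 1, diverges if p ≤ 1 (constant c > 0 doesn't affect convergence).
p = 11/2
11/2 > 1 → CONVERGES

Converges (p = 11/2 > 1)


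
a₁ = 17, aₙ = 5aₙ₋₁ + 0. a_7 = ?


Computing step by step:
a_1 = 17
a_2 = 85
a_3 = 425
a_4 = 2125
a_5 = 10625
a_6 = 53125
a_7 = 265625


a_7 = 265625


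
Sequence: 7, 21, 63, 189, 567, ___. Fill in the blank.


Pattern: geometric (r=3)
Terms: 7, 21, 63, 189, 567
Next term = 1701

Next term = 1701


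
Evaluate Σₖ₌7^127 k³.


Σₖ₌7^127 k³ = [127·128/2]² − [6·7/2]²
= 66064384 − 441 = 66063943

Σk³ = 66063943


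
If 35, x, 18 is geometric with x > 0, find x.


GM = √(35×18) = √630 = 25.0998

GM = 25.0998


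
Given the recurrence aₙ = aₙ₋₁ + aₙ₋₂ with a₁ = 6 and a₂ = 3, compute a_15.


Computing iteratively: 6, 3, 9, 12, 21, 33, 54, 87, 141, 228, 369, 597, ...
a_15 = 2529

a_15 = 2529


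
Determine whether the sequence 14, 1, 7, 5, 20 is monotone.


Differences: -13, 6, -2, 15
Difference at position 2 is +6 (> 0) but position 1 is -13 (< 0) — sequence both rises and falls
→ NOT monotonic

Not monotonic


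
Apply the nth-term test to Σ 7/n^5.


lim(n→∞) 7/n^5 = 0
lim aₙ = 0 → nth-term test is INCONCLUSIVE
(Need other tests; this is actually a convergent p-series with p=5 > 1)

Inconclusive (lim aₙ = 0; need another test)


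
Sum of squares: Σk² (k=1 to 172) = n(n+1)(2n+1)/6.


n = 172
n(n+1)(2n+1)/6 = 172×173×345/6
= 10265820/6 = 1710970

Σk² = 1710970


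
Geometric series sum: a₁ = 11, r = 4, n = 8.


Sₙ = 11×(4^8 - 1)/(4 - 1)
= 11×(65536 - 1)/3
= 11×65535/3
= 240295

S_8 = 240295


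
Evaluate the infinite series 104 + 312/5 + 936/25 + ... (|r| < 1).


S∞ = a₁/(1-r) = 104/(1 - 3/5)
= 104/(2/5)
= 260

S∞ = 260


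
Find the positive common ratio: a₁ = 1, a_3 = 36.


r^(n-1) = aₙ/a₁
r^2 = 36/1 = 36
r = 36^(1/2)
= ±6; taking r > 0 gives r = 6

r = 6


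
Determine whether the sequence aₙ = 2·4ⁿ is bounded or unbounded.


aₙ = 2·4ⁿ → as n→∞, aₙ→∞ (since base 4 > 1)
No finite upper bound exists
The sequence is UNBOUNDED

Unbounded (aₙ → ∞ as n → ∞)


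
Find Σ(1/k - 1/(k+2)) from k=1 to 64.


Telescoping with gap 2: two head and two tail terms survive.
= (1 + 1/2) - (1/65 + 1/66)
= 3/2 - 1/65 - 1/66 = 3152/2145

Sum = 3152/2145


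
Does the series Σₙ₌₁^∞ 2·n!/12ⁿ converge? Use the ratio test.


aₙ = 2·n!/12^n
a_{n+1}/aₙ = (n+1)!/12^(n+1) × 12^n/n!  (constant 2 cancels)
= (n+1)/12
L = lim(n→∞) (n+1)/12 = ∞
L > 1 → series DIVERGES

Diverges (ratio test: L = ∞ > 1)


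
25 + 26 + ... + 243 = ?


Σₖ₌25^243 k = Σₖ₌₁^243 k − Σₖ₌₁^24 k
= 243·244/2 − 24·25/2
= 29646 − 300 = 29346

Σk = 29346


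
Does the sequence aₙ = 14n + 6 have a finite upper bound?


aₙ = 14n + 6 → as n→∞, aₙ→∞
No finite upper bound exists
The sequence is UNBOUNDED

Unbounded (aₙ → ∞ as n → ∞)


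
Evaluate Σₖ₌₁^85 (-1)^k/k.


S = -1 + 1/2 - 1/3 + 1/4 - 1/5 + 1/6 - 1/7 + 1/8 ± ...
= -0.699
(Full series converges to -ln(2) ≈ -0.6931)

S_85 = -0.699


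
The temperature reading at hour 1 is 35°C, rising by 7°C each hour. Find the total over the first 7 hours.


aₙ = 35 + (7-1)×7 = 77
Sₙ = n(a₁+aₙ)/2 = 7×(35+77)/2
= 7×112/2 = 392

S_7 = 392


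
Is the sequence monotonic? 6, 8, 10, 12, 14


Differences: 2, 2, 2, 2
All differences > 0 → strictly INCREASING

Monotonically increasing


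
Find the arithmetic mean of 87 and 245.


AM = (87 + 245)/2 = 332/2 = 166

AM = 166


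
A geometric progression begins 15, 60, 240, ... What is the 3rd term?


aₙ = a₁·r^(n-1)
= 15×4^2
= 15×16
= 240

a_3 = 240


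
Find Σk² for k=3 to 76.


Σₖ₌3^76 k² = Σₖ₌₁^76 k² − Σₖ₌₁^2 k²
= 76·77·153/6 − 2·3·5/6
= 149226 − 5 = 149221

Σk² = 149221


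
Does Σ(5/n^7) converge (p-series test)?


p-series test: Σ c/n^p converges if p > 1, diverges if p ≤ 1 (constant c > 0 doesn't affect convergence).
p = 7
7 > 1 → CONVERGES

Converges (p = 7 > 1)


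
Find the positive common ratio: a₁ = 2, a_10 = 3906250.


r^(n-1) = aₙ/a₁
r^9 = 3906250/2 = 1953125
r = 1953125^(1/9)
= 5

r = 5


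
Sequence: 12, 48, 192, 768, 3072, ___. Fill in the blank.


Pattern: geometric (r=4)
Terms: 12, 48, 192, 768, 3072
Next term = 12288

Next term = 12288


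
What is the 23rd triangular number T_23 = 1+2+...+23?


n(n+1)/2 = 23×24/2 = 552/2 = 276

Σk = 276


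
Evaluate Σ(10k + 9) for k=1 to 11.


Σ(10k+9) = 10·Σk + 9·n
= 10·66 + 9·11
= 660 + 99 = 759

Σ = 759


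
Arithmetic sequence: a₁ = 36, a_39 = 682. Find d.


d = (aₙ - a₁)/(n-1)
= (682 - 36)/(39-1)
= 646/38 = 17

d = 17


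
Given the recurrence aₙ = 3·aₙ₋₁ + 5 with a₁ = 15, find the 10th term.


Computing step by step:
a_1 = 15
a_2 = 50
a_3 = 155
a_4 = 470
a_5 = 1415
a_6 = 4250
a_7 = 12755
a_8 = 38270
a_9 = 114815
a_10 = 344450


a_10 = 344450


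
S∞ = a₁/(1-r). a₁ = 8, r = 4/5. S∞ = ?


S∞ = a₁/(1-r) = 8/(1 - 4/5)
= 8/(1/5)
= 40

S∞ = 40


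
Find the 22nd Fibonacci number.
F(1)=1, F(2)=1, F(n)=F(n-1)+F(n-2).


Fibonacci sequence: 1, 1, 2, 3, 5, 8, 13, 21, 34, 55, 89, ...
F(22) = 17711

F(22) = 17711


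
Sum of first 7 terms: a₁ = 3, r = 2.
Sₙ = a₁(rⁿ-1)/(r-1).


Sₙ = 3×(2^7 - 1)/(2 - 1)
= 3×(128 - 1)/1
= 3×127/1
= 381

S_7 = 381


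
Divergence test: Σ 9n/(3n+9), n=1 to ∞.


lim(n→∞) 9n/(3n+9) = 9/3 = 3  (divide numerator and denominator by n)
lim aₙ = 3 ≠ 0 → series DIVERGES

Diverges (lim aₙ = 3 ≠ 0)


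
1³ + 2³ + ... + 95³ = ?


n(n+1)/2 = 95×96/2 = 4560
Σk³ = 4560² = 20793600

Σk³ = 20793600


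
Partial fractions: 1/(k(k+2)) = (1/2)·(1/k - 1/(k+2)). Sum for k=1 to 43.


1/(k(k+2)) = (1/2)·(1/k - 1/(k+2)) (partial fractions)
Telescoping: Σ = (1/2)·(1 + 1/2 - 1/44 - 1/45) = 2881/3960

Sum = 2881/3960


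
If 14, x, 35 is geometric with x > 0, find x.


GM = √(14×35) = √490 = 22.1359

GM = 22.1359


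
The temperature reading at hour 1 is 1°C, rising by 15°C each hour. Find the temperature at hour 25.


aₙ = a₁ + (n-1)d
= 1 + (25-1)×15
= 1 + 360
= 361

a_25 = 361


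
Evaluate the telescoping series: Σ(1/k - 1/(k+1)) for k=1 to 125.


Telescoping: adjacent terms cancel.
= 1/1 - 1/126
= 1 - 1/126 = 125/126

Sum = 125/126


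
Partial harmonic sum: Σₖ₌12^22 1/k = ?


Σₖ₌12^22 1/k = 1/12 + 1/13 + 1/14 + ... + 1/22
= 156188887/232792560
≈ 0.6709

Sum = 156188887/232792560 ≈ 0.6709


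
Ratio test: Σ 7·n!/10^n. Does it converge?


aₙ = 7·n!/10^n
a_{n+1}/aₙ = (n+1)!/10^(n+1) × 10^n/n!  (constant 7 cancels)
= (n+1)/10
L = lim(n→∞) (n+1)/10 = ∞
L > 1 → series DIVERGES

Diverges (ratio test: L = ∞ > 1)


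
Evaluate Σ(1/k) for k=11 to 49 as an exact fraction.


Σₖ₌11^49 1/k = 1/11 + 1/12 + 1/13 + ... + 1/49
= 4804253716567824832211/3099044504245996706400
≈ 1.5502

Sum = 4804253716567824832211/3099044504245996706400 ≈ 1.5502


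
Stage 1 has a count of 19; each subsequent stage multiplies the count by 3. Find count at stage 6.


aₙ = a₁·r^(n-1)
= 19×3^5
= 19×243
= 4617

a_6 = 4617


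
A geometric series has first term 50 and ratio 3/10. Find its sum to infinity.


S∞ = a₁/(1-r) = 50/(1 - 3/10)
= 50/(7/10)
= 500/7

S∞ = 500/7


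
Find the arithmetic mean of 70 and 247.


AM = (70 + 247)/2 = 317/2 = 158.5

AM = 158.5


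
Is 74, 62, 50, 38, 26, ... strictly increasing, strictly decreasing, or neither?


Differences: -12, -12, -12, -12
All differences < 0 → strictly DECREASING

Monotonically decreasing


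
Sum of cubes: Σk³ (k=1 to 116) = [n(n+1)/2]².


n(n+1)/2 = 116×117/2 = 6786
Σk³ = 6786² = 46049796

Σk³ = 46049796


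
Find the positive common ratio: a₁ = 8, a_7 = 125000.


r^(n-1) = aₙ/a₁
r^6 = 125000/8 = 15625
r = 15625^(1/6)
= ±5; taking r > 0 gives r = 5

r = 5


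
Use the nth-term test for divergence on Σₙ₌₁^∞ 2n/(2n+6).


lim(n→∞) 2n/(2n+6) = 2/2 = 1  (divide numerator and denominator by n)
lim aₙ = 1 ≠ 0 → series DIVERGES

Diverges (lim aₙ = 1 ≠ 0)


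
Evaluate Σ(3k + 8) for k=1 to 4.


Σ(3k+8) = 3·Σk + 8·n
= 3·10 + 8·4
= 30 + 32 = 62

Σ = 62


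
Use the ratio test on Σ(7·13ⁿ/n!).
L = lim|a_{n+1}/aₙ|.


aₙ = 7·13^n/n!
a_{n+1}/aₙ = 13^(n+1)/(n+1)! × n!/13^n  (constant 7 cancels)
= 13/(n+1)
L = lim(n→∞) 13/(n+1) = 0
L < 1 → series CONVERGES

Converges (ratio test: L = 0 < 1)


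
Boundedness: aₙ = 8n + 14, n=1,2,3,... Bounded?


aₙ = 8n + 14 → as n→∞, aₙ→∞
No finite upper bound exists
The sequence is UNBOUNDED

Unbounded (aₙ → ∞ as n → ∞)


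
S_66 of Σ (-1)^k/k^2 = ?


S = -1 + 1/4 - 1/9 + 1/16 - 1/25 + 1/36 - 1/49 + 1/64 ± ...
= -0.8224
(Full series converges to -π²/12 ≈ -0.8225)

S_66 = -0.8224


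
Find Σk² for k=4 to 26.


Σₖ₌4^26 k² = Σₖ₌₁^26 k² − Σₖ₌₁^3 k²
= 26·27·53/6 − 3·4·7/6
= 6201 − 14 = 6187

Σk² = 6187


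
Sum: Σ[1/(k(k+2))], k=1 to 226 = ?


1/(k(k+2)) = (1/2)·(1/k - 1/(k+2)) (partial fractions)
Telescoping: Σ = (1/2)·(1 + 1/2 - 1/227 - 1/228) = 77179/103512

Sum = 77179/103512


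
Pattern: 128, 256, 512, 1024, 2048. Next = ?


Pattern: powers of 2: 2ⁿ
Terms: 128, 256, 512, 1024, 2048
Next term = 4096

Next term = 4096


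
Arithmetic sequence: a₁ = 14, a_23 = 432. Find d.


d = (aₙ - a₁)/(n-1)
= (432 - 14)/(23-1)
= 418/22 = 19

d = 19


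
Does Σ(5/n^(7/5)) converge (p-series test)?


p-series test: Σ c/n^p converges if p > 1, diverges if p ≤ 1 (constant c > 0 doesn't affect convergence).
p = 7/5
7/5 > 1 → CONVERGES

Converges (p = 7/5 > 1)


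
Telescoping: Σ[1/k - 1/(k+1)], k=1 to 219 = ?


Telescoping: adjacent terms cancel.
= 1/1 - 1/220
= 1 - 1/220 = 219/220

Sum = 219/220


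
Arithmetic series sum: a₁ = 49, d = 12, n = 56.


aₙ = 49 + (56-1)×12 = 709
Sₙ = n(a₁+aₙ)/2 = 56×(49+709)/2
= 56×758/2 = 21224

S_56 = 21224


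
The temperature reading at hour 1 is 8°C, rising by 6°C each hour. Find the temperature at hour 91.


aₙ = a₁ + (n-1)d
= 8 + (91-1)×6
= 8 + 540
= 548

a_91 = 548


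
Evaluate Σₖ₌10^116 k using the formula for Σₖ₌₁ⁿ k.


Σₖ₌10^116 k = Σₖ₌₁^116 k − Σₖ₌₁^9 k
= 116·117/2 − 9·10/2
= 6786 − 45 = 6741

Σk = 6741


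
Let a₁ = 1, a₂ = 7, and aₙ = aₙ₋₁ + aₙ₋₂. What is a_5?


Computing iteratively: 1, 7, 8, 15, 23
a_5 = 23

a_5 = 23


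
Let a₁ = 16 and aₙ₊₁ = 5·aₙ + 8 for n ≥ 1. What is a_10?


Computing step by step:
a_1 = 16
a_2 = 88
a_3 = 448
a_4 = 2248
a_5 = 11248
a_6 = 56248
a_7 = 281248
a_8 = 1406248
a_9 = 7031248
a_10 = 35156248


a_10 = 35156248


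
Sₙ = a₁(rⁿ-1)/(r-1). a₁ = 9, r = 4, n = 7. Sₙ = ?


Sₙ = 9×(4^7 - 1)/(4 - 1)
= 9×(16384 - 1)/3
= 9×16383/3
= 49149

S_7 = 49149


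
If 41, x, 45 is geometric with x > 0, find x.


GM = √(41×45) = √1845 = 42.9535

GM = 42.9535


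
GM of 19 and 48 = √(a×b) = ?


GM = √(19×48) = √912 = 30.1993

GM = 30.1993


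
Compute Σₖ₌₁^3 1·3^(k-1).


Sₙ = 1×(3^3 - 1)/(3 - 1)
= 1×(27 - 1)/2
= 1×26/2
= 13

S_3 = 13


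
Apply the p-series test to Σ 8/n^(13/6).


p-series test: Σ c/n^p converges if p > 1, diverges if p ≤ 1 (constant c > 0 doesn't affect convergence).
p = 13/6
13/6 > 1 → CONVERGES

Converges (p = 13/6 > 1)


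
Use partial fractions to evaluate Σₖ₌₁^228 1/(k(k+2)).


1/(k(k+2)) = (1/2)·(1/k - 1/(k+2)) (partial fractions)
Telescoping: Σ = (1/2)·(1 + 1/2 - 1/229 - 1/230) = 39273/52670

Sum = 39273/52670


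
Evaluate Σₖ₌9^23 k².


Σₖ₌9^23 k² = Σₖ₌₁^23 k² − Σₖ₌₁^8 k²
= 23·24·47/6 − 8·9·17/6
= 4324 − 204 = 4120

Σk² = 4120


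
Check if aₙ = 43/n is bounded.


a₁ = 43, a₂ = 43/2, a₃ = 43/3, ...
0 < aₙ ≤ 43 for all n ≥ 1
Lower bound: 0, Upper bound: 43
The sequence IS bounded

Bounded (0 < aₙ ≤ 43)


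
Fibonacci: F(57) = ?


Fibonacci sequence: 1, 1, 2, 3, 5, 8, 13, 21, 34, 55, 89, ...
F(57) = 365435296162

F(57) = 365435296162


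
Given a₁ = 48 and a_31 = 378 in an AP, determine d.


d = (aₙ - a₁)/(n-1)
= (378 - 48)/(31-1)
= 330/30 = 11

d = 11


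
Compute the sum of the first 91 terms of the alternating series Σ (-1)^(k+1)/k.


S = 1 - 1/2 + 1/3 - 1/4 + 1/5 - 1/6 + 1/7 - 1/8 ± ...
= 0.6986
(Full series converges to +ln(2) ≈ +0.6931)

S_91 = 0.6986


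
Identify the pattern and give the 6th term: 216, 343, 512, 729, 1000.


Pattern: perfect cubes: n³
Terms: 216, 343, 512, 729, 1000
Next term = 1331

Next term = 1331


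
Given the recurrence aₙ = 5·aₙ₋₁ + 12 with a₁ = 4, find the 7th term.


Computing step by step:
a_1 = 4
a_2 = 32
a_3 = 172
a_4 = 872
a_5 = 4372
a_6 = 21872
a_7 = 109372


a_7 = 109372


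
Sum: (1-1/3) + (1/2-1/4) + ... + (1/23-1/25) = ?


Telescoping with gap 2: two head and two tail terms survive.
= (1 + 1/2) - (1/24 + 1/25)
= 3/2 - 1/24 - 1/25 = 851/600

Sum = 851/600


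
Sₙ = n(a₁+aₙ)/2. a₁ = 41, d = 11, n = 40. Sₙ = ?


aₙ = 41 + (40-1)×11 = 470
Sₙ = n(a₁+aₙ)/2 = 40×(41+470)/2
= 40×511/2 = 10220

S_40 = 10220


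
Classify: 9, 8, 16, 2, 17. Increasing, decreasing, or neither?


Differences: -1, 8, -14, 15
Difference at position 2 is +8 (> 0) but position 1 is -1 (< 0) — sequence both rises and falls
→ NOT monotonic

Not monotonic


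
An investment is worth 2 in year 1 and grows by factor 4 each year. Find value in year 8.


aₙ = a₁·r^(n-1)
= 2×4^7
= 2×16384
= 32768

a_8 = 32768


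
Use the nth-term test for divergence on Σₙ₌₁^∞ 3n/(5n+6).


lim(n→∞) 3n/(5n+6) = 3/5 = 3/5  (divide numerator and denominator by n)
lim aₙ = 3/5 ≠ 0 → series DIVERGES

Diverges (lim aₙ = 3/5 ≠ 0)


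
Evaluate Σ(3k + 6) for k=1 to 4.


Σ(3k+6) = 3·Σk + 6·n
= 3·10 + 6·4
= 30 + 24 = 54

Σ = 54


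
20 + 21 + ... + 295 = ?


Σₖ₌20^295 k = Σₖ₌₁^295 k − Σₖ₌₁^19 k
= 295·296/2 − 19·20/2
= 43660 − 190 = 43470

Σk = 43470


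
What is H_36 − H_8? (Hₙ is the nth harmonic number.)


Σₖ₌9^36 1/k = 1/9 + 1/10 + 1/11 + ... + 1/36
= 2731856520727/1875370816800
≈ 1.4567

Sum = 2731856520727/1875370816800 ≈ 1.4567


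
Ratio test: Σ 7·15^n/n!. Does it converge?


aₙ = 7·15^n/n!
a_{n+1}/aₙ = 15^(n+1)/(n+1)! × n!/15^n  (constant 7 cancels)
= 15/(n+1)
L = lim(n→∞) 15/(n+1) = 0
L < 1 → series CONVERGES

Converges (ratio test: L = 0 < 1)


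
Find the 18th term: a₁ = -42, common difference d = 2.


aₙ = a₁ + (n-1)d
= -42 + (18-1)×2
= -42 + 34
= -8

a_18 = -8


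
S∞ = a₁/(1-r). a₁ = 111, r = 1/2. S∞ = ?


S∞ = a₁/(1-r) = 111/(1 - 1/2)
= 111/(1/2)
= 222

S∞ = 222
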